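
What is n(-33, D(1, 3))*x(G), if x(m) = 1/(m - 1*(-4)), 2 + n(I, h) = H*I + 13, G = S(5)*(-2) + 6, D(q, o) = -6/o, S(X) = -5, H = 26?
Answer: -847/20 ≈ -42.350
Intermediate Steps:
G = 16 (G = -5*(-2) + 6 = 10 + 6 = 16)
n(I, h) = 11 + 26*I (n(I, h) = -2 + (26*I + 13) = -2 + (13 + 26*I) = 11 + 26*I)
x(m) = 1/(4 + m) (x(m) = 1/(m + 4) = 1/(4 + m))
n(-33, D(1, 3))*x(G) = (11 + 26*(-33))/(4 + 16) = (11 - 858)/20 = -847*1/20 = -847/20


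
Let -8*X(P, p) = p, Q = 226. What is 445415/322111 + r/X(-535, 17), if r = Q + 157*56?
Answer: -23230803929/5475887 ≈ -4242.4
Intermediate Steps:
X(P, p) = -p/8
r = 9018 (r = 226 + 157*56 = 226 + 8792 = 9018)
445415/322111 + r/X(-535, 17) = 445415/322111 + 9018/((-⅛*17)) = 445415*(1/322111) + 9018/(-17/8) = 445415/322111 + 9018*(-8/17) = 445415/322111 - 72144/17 = -23230803929/5475887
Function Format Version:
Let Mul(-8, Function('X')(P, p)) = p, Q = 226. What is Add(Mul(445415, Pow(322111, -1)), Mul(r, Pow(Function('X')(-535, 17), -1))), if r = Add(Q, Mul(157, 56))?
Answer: Rational(-23230803929, 5475887) ≈ -4242.4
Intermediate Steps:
Function('X')(P, p) = Mul(Rational(-1, 8), p)
r = 9018 (r = Add(226, Mul(157, 56)) = Add(226, 8792) = 9018)
Add(Mul(445415, Pow(322111, -1)), Mul(r, Pow(Function('X')(-535, 17), -1))) = Add(Mul(445415, Pow(322111, -1)), Mul(9018, Pow(Mul(Rational(-1, 8), 17), -1))) = Add(Mul(445415, Rational(1, 322111)), Mul(9018, Pow(Rational(-17, 8), -1))) = Add(Rational(445415, 322111), Mul(9018, Rational(-8, 17))) = Add(Rational(445415, 322111), Rational(-72144, 17)) = Rational(-23230803929, 5475887)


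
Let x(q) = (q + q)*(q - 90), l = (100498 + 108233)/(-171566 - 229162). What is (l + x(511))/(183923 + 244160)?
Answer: 57472607335/57181614808 ≈ 1.0051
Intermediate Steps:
l = -69577/133576 (l = 208731/(-400728) = 208731*(-1/400728) = -69577/133576 ≈ -0.52088)
x(q) = 2*q*(-90 + q) (x(q) = (2*q)*(-90 + q) = 2*q*(-90 + q))
(l + x(511))/(183923 + 244160) = (-69577/133576 + 2*511*(-90 + 511))/(183923 + 244160) = (-69577/133576 + 2*511*421)/428083 = (-69577/133576 + 430262)*(1/428083) = (57472607335/133576)*(1/428083) = 57472607335/57181614808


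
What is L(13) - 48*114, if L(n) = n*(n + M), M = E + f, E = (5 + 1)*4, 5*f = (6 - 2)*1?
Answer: -24903/5 ≈ -4980.6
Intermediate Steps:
f = ⅘ (f = ((6 - 2)*1)/5 = (4*1)/5 = (⅕)*4 = ⅘ ≈ 0.80000)
E = 24 (E = 6*4 = 24)
M = 124/5 (M = 24 + ⅘ = 124/5 ≈ 24.800)
L(n) = n*(124/5 + n) (L(n) = n*(n + 124/5) = n*(124/5 + n))
L(13) - 48*114 = (⅕)*13*(124 + 5*13) - 48*114 = (⅕)*13*(124 + 65) - 5472 = (⅕)*13*189 - 5472 = 2457/5 - 5472 = -24903/5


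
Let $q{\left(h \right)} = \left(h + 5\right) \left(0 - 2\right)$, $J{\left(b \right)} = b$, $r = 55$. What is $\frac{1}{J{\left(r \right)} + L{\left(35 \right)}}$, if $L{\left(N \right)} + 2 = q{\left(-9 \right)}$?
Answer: $\frac{1}{61} \approx 0.016393$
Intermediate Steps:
$q{\left(h \right)} = -10 - 2 h$ ($q{\left(h \right)} = \left(5 + h\right) \left(-2\right) = -10 - 2 h$)
$L{\left(N \right)} = 6$ ($L{\left(N \right)} = -2 - -8 = -2 + \left(-10 + 18\right) = -2 + 8 = 6$)
$\frac{1}{J{\left(r \right)} + L{\left(35 \right)}} = \frac{1}{55 + 6} = \frac{1}{61}$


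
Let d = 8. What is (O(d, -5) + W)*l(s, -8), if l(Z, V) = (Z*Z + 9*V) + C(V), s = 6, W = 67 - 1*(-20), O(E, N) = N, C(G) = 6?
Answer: -2460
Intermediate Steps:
W = 87 (W = 67 + 20 = 87)
l(Z, V) = 6 + Z² + 9*V (l(Z, V) = (Z*Z + 9*V) + 6 = (Z² + 9*V) + 6 = 6 + Z² + 9*V)
(O(d, -5) + W)*l(s, -8) = (-5 + 87)*(6 + 6² + 9*(-8)) = 82*(6 + 36 - 72) = 82*(-30) = -2460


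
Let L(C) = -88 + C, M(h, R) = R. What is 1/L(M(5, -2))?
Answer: -1/90 ≈ -0.011111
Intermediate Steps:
1/L(M(5, -2)) = 1/(-88 - 2) = 1/(-90) = -1/90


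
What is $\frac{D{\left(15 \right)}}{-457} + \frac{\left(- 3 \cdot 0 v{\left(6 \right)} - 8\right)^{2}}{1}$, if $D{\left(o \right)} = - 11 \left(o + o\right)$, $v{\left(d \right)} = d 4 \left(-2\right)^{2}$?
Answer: $\frac{29578}{457} \approx 64.722$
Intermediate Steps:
$v{\left(d \right)} = 16 d$ ($v{\left(d \right)} = 4 d 4 = 16 d$)
$D{\left(o \right)} = - 22 o$ ($D{\left(o \right)} = - 11 \cdot 2 o = - 22 o$)
$\frac{D{\left(15 \right)}}{-457} + \frac{\left(- 3 \cdot 0 v{\left(6 \right)} - 8\right)^{2}}{1} = \frac{\left(-22\right) 15}{-457} + \frac{\left(- 3 \cdot 0 \cdot 16 \cdot 6 - 8\right)^{2}}{1} = \left(-330\right) \left(- \frac{1}{457}\right) + \left(- 3 \cdot 0 \cdot 96 - 8\right)^{2} \cdot 1 = \frac{330}{457} + \left(\left(-3\right) 0 - 8\right)^{2} \cdot 1 = \frac{330}{457} + \left(0 - 8\right)^{2} \cdot 1 = \frac{330}{457} + \left(-8\right)^{2} \cdot 1 = \frac{330}{457} + 64 \cdot 1 = \frac{330}{457} + 64 = \frac{29578}{457}$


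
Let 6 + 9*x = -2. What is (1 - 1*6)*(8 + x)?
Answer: -320/9 ≈ -35.556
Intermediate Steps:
x = -8/9 (x = -⅔ + (⅑)*(-2) = -⅔ - 2/9 = -8/9 ≈ -0.88889)
(1 - 1*6)*(8 + x) = (1 - 1*6)*(8 - 8/9) = (1 - 6)*(64/9) = -5*64/9 = -320/9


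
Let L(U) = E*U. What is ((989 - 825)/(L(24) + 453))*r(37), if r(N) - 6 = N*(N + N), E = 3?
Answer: 64288/75 ≈ 857.17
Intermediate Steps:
L(U) = 3*U
r(N) = 6 + 2*N² (r(N) = 6 + N*(N + N) = 6 + N*(2*N) = 6 + 2*N²)
((989 - 825)/(L(24) + 453))*r(37) = ((989 - 825)/(3*24 + 453))*(6 + 2*37²) = (164/(72 + 453))*(6 + 2*1369) = (164/525)*(6 + 2738) = (164*(1/525))*2744 = (164/525)*2744 = 64288/75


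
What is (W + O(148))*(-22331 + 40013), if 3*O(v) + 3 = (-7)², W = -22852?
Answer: -403797940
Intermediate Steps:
O(v) = 46/3 (O(v) = -1 + (⅓)*(-7)² = -1 + (⅓)*49 = -1 + 49/3 = 46/3)
(W + O(148))*(-22331 + 40013) = (-22852 + 46/3)*(-22331 + 40013) = -68510/3*17682 = -403797940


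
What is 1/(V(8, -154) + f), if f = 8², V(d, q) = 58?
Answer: 1/122 ≈ 0.0081967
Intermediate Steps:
f = 64
1/(V(8, -154) + f) = 1/(58 + 64) = 1/122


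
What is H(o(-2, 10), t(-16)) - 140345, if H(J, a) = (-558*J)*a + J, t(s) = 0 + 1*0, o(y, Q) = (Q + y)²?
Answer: -140281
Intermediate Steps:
t(s) = 0 (t(s) = 0 + 0 = 0)
H(J, a) = J - 558*J*a (H(J, a) = -558*J*a + J = J - 558*J*a)
H(o(-2, 10), t(-16)) - 140345 = (10 - 2)²*(1 - 558*0) - 140345 = 8²*(1 + 0) - 140345 = 64*1 - 140345 = 64 - 140345 = -140281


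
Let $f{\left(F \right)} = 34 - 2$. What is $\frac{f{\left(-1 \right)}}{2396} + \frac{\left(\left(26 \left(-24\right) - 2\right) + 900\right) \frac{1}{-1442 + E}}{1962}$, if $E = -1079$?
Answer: $\frac{19702745}{1481387499} \approx 0.0133$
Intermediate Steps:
$f{\left(F \right)} = 32$
$\frac{f{\left(-1 \right)}}{2396} + \frac{\left(\left(26 \left(-24\right) - 2\right) + 900\right) \frac{1}{-1442 + E}}{1962} = \frac{32}{2396} + \frac{\left(\left(26 \left(-24\right) - 2\right) + 900\right) \frac{1}{-1442 - 1079}}{1962} = 32 \cdot \frac{1}{2396} + \frac{\left(-624 - 2\right) + 900}{-2521} \cdot \frac{1}{1962} = \frac{8}{599} + \left(-626 + 900\right) \left(- \frac{1}{2521}\right) \frac{1}{1962} = \frac{8}{599} + 274 \left(- \frac{1}{2521}\right) \frac{1}{1962} = \frac{8}{599} - \frac{137}{2473101} = \frac{19702745}{1481387499}$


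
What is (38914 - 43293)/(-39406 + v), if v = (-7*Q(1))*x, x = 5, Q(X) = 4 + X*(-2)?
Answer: 4379/39476 ≈ 0.11093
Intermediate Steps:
Q(X) = 4 - 2*X
v = -70 (v = -7*(4 - 2*1)*5 = -7*(4 - 2)*5 = -7*2*5 = -14*5 = -70)
(38914 - 43293)/(-39406 + v) = (38914 - 43293)/(-39406 - 70) = -4379/(-39476) = -4379*(-1/39476) = 4379/39476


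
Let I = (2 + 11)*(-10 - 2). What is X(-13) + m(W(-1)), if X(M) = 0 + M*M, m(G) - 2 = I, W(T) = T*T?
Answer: 15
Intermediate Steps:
W(T) = T²
I = -156 (I = 13*(-12) = -156)
m(G) = -154 (m(G) = 2 - 156 = -154)
X(M) = M² (X(M) = 0 + M² = M²)
X(-13) + m(W(-1)) = (-13)² - 154 = 169 - 154 = 15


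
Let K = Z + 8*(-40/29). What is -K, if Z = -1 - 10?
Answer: 639/29 ≈ 22.034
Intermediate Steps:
Z = -11
K = -639/29 (K = -11 + 8*(-40/29) = -11 - 320/29 = -639/29 ≈ -22.034)
-K = -1*(-639/29) = 639/29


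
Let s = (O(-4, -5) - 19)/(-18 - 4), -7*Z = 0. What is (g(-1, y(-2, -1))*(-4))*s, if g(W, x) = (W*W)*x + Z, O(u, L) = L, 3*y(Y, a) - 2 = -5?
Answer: 48/11 ≈ 4.3636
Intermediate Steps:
Z = 0 (Z = -1/7*0 = 0)
y(Y, a) = -1 (y(Y, a) = 2/3 + (1/3)*(-5) = 2/3 - 5/3 = -1)
g(W, x) = x*W**2 (g(W, x) = (W*W)*x + 0 = W**2*x + 0 = x*W**2 + 0 = x*W**2)
s = 12/11 (s = (-5 - 19)/(-18 - 4) = -24/(-22) = -24*(-1/22) = 12/11 ≈ 1.0909)
(g(-1, y(-2, -1))*(-4))*s = (-1*(-1)**2*(-4))*(12/11) = (-1*1*(-4))*(12/11) = -1*(-4)*(12/11) = 4*(12/11) = 48/11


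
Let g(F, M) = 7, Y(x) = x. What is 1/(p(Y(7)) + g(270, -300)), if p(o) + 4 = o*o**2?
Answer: 1/346 ≈ 0.0028902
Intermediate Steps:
p(o) = -4 + o**3 (p(o) = -4 + o*o**2 = -4 + o**3)
1/(p(Y(7)) + g(270, -300)) = 1/((-4 + 7**3) + 7) = 1/((-4 + 343) + 7) = 1/(339 + 7) = 1/346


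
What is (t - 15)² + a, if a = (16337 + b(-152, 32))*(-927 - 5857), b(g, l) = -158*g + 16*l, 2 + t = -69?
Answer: -277220764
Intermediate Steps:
t = -71 (t = -2 - 69 = -71)
a = -277228160 (a = (16337 + (-158*(-152) + 16*32))*(-927 - 5857) = (16337 + (24016 + 512))*(-6784) = (16337 + 24528)*(-6784) = 40865*(-6784) = -277228160)
(t - 15)² + a = (-71 - 15)² - 277228160 = (-86)² - 277228160 = 7396 - 277228160 = -277220764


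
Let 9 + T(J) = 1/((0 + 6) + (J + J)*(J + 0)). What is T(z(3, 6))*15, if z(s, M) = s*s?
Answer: -7555/56 ≈ -134.91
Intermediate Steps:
z(s, M) = s²
T(J) = -9 + 1/(6 + 2*J²) (T(J) = -9 + 1/((0 + 6) + (J + J)*(J + 0)) = -9 + 1/(6 + (2*J)*J) = -9 + 1/(6 + 2*J²))
T(z(3, 6))*15 = ((-53 - 18*(3²)²)/(2*(3 + (3²)²)))*15 = ((-53 - 18*9²)/(2*(3 + 9²)))*15 = ((-53 - 18*81)/(2*(3 + 81)))*15 = ((½)*(-53 - 1458)/84)*15 = ((½)*(1/84)*(-1511))*15 = -1511/168*15 = -7555/56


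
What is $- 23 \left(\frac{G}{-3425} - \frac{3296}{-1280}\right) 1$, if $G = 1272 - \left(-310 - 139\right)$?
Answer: $- \frac{1306101}{27400} \approx -47.668$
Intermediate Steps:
$G = 1721$ ($G = 1272 - -449 = 1272 + 449 = 1721$)
$- 23 \left(\frac{G}{-3425} - \frac{3296}{-1280}\right) 1 = - 23 \left(\frac{1721}{-3425} - \frac{3296}{-1280}\right) 1 = - 23 \left(1721 \left(- \frac{1}{3425}\right) - - \frac{103}{40}\right) 1 = - 23 \left(- \frac{1721}{3425} + \frac{103}{40}\right) 1 = - 23 \cdot \frac{56787}{27400} \cdot 1 = \left(-23\right) \frac{56787}{27400} = - \frac{1306101}{27400}$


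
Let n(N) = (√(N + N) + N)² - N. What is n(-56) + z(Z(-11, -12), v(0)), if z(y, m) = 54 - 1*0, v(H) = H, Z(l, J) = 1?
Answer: 3134 - 448*I*√7 ≈ 3134.0 - 1185.3*I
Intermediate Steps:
z(y, m) = 54 (z(y, m) = 54 + 0 = 54)
n(N) = (N + √2*√N)² - N (n(N) = (√(2*N) + N)² - N = (√2*√N + N)² - N = (N + √2*√N)² - N)
n(-56) + z(Z(-11, -12), v(0)) = ((-56 + √2*√(-56))² - 1*(-56)) + 54 = ((-56 + √2*(2*I*√14))² + 56) + 54 = ((-56 + 4*I*√7)² + 56) + 54 = (56 + (-56 + 4*I*√7)²) + 54 = 110 + (-56 + 4*I*√7)²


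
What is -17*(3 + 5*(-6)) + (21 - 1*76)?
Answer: 404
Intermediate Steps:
-17*(3 + 5*(-6)) + (21 - 1*76) = -17*(3 - 30) + (21 - 76) = -17*(-27) - 55 = 459 - 55 = 404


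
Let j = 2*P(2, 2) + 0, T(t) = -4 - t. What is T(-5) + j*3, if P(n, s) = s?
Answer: 13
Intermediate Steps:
j = 4 (j = 2*2 + 0 = 4 + 0 = 4)
T(-5) + j*3 = (-4 - 1*(-5)) + 4*3 = (-4 + 5) + 12 = 1 + 12 = 13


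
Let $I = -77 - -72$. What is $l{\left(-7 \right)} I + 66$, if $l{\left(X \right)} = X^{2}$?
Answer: $-179$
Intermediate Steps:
$I = -5$ ($I = -77 + 72 = -5$)
$l{\left(-7 \right)} I + 66 = \left(-7\right)^{2} \left(-5\right) + 66 = 49 \left(-5\right) + 66 = -245 + 66 = -179$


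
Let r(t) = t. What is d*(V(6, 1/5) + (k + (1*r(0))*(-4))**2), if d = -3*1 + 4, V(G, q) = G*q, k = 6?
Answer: 186/5 ≈ 37.200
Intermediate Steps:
d = 1 (d = -3 + 4 = 1)
d*(V(6, 1/5) + (k + (1*r(0))*(-4))**2) = 1*(6/5 + (6 + (1*0)*(-4))**2) = 1*(6*(1/5) + (6 + 0*(-4))**2) = 1*(6/5 + (6 + 0)**2) = 1*(6/5 + 6**2) = 1*(6/5 + 36) = 1*(186/5) = 186/5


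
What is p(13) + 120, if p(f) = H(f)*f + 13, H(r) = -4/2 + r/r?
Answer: 120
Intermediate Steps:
H(r) = -1 (H(r) = -4*1/2 + 1 = -2 + 1 = -1)
p(f) = 13 - f (p(f) = -f + 13 = 13 - f)
p(13) + 120 = (13 - 1*13) + 120 = (13 - 13) + 120 = 0 + 120 = 120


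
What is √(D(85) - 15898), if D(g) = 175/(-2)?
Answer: I*√63942/2 ≈ 126.43*I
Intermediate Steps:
D(g) = -175/2 (D(g) = 175*(-½) = -175/2)
√(D(85) - 15898) = √(-175/2 - 15898) = √(-31971/2) = I*√63942/2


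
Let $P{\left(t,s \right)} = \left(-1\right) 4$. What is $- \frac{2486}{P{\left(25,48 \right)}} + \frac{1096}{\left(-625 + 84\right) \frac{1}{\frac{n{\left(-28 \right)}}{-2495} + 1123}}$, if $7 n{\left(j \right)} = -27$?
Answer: $- \frac{31247616329}{18897130} \approx -1653.6$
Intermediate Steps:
$P{\left(t,s \right)} = -4$
$n{\left(j \right)} = - \frac{27}{7}$ ($n{\left(j \right)} = \frac{1}{7} \left(-27\right) = - \frac{27}{7}$)
$- \frac{2486}{P{\left(25,48 \right)}} + \frac{1096}{\left(-625 + 84\right) \frac{1}{\frac{n{\left(-28 \right)}}{-2495} + 1123}} = - \frac{2486}{-4} + \frac{1096}{\left(-625 + 84\right) \frac{1}{- \frac{27}{7 \left(-2495\right)} + 1123}} = \left(-2486\right) \left(- \frac{1}{4}\right) + \frac{1096}{\left(-541\right) \frac{1}{\left(- \frac{27}{7}\right) \left(- \frac{1}{2495}\right) + 1123}} = \frac{1243}{2} + \frac{1096}{\left(-541\right) \frac{1}{\frac{27}{17465} + 1123}} = \frac{1243}{2} + \frac{1096}{\left(-541\right) \frac{1}{\frac{19613222}{17465}}} = \frac{1243}{2} + \frac{1096}{\left(-541\right) \frac{17465}{19613222}} = \frac{1243}{2} + \frac{1096}{- \frac{9448565}{19613222}} = \frac{1243}{2} + 1096 \left(- \frac{19613222}{9448565}\right) = \frac{1243}{2} - \frac{21496091312}{9448565} = - \frac{31247616329}{18897130}$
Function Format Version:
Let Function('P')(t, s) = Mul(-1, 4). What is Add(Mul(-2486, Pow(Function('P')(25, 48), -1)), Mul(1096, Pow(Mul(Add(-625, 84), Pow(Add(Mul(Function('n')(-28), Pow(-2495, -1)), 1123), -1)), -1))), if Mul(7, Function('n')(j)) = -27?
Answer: Rational(-31247616329, 18897130) ≈ -1653.6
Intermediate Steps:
Function('P')(t, s) = -4
Function('n')(j) = Rational(-27, 7) (Function('n')(j) = Mul(Rational(1, 7), -27) = Rational(-27, 7))
Add(Mul(-2486, Pow(Function('P')(25, 48), -1)), Mul(1096, Pow(Mul(Add(-625, 84), Pow(Add(Mul(Function('n')(-28), Pow(-2495, -1)), 1123), -1)), -1))) = Add(Mul(-2486, Pow(-4, -1)), Mul(1096, Pow(Mul(Add(-625, 84), Pow(Add(Mul(Rational(-27, 7), Pow(-2495, -1)), 1123), -1)), -1))) = Add(Mul(-2486, Rational(-1, 4)), Mul(1096, Pow(Mul(-541, Pow(Add(Mul(Rational(-27, 7), Rational(-1, 2495)), 1123), -1)), -1))) = Add(Rational(1243, 2), Mul(1096, Pow(Mul(-541, Pow(Add(Rational(27, 17465), 1123), -1)), -1))) = Add(Rational(1243, 2), Mul(1096, Pow(Mul(-541, Pow(Rational(19613222, 17465), -1)), -1))) = Add(Rational(1243, 2), Mul(1096, Pow(Mul(-541, Rational(17465, 19613222)), -1))) = Add(Rational(1243, 2), Mul(1096, Pow(Rational(-9448565, 19613222), -1))) = Add(Rational(1243, 2), Mul(1096, Rational(-19613222, 9448565))) = Add(Rational(1243, 2), Rational(-21496091312, 9448565)) = Rational(-31247616329, 18897130)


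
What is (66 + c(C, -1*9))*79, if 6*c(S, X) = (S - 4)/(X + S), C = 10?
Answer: 5293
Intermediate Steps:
c(S, X) = (-4 + S)/(6*(S + X)) (c(S, X) = ((S - 4)/(X + S))/6 = ((-4 + S)/(S + X))/6 = (-4 + S)/(6*(S + X)))
(66 + c(C, -1*9))*79 = (66 + (-4 + 10)/(6*(10 - 1*9)))*79 = (66 + (⅙)*6/(10 - 9))*79 = (66 + (⅙)*6/1)*79 = (66 + (⅙)*1*6)*79 = (66 + 1)*79 = 67*79 = 5293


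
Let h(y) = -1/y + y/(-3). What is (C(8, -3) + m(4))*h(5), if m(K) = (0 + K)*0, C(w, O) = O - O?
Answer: 0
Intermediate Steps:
C(w, O) = 0
m(K) = 0 (m(K) = K*0 = 0)
h(y) = -1/y - y/3 (h(y) = -1/y + y*(-⅓) = -1/y - y/3)
(C(8, -3) + m(4))*h(5) = (0 + 0)*(-1/5 - ⅓*5) = 0*(-1*⅕ - 5/3) = 0*(-⅕ - 5/3) = 0*(-28/15) = 0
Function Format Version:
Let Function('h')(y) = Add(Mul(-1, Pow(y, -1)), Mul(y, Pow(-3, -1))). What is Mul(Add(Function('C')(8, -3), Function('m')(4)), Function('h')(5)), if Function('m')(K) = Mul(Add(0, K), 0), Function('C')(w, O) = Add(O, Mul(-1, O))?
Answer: 0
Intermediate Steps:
Function('C')(w, O) = 0
Function('m')(K) = 0 (Function('m')(K) = Mul(K, 0) = 0)
Function('h')(y) = Add(Mul(-1, Pow(y, -1)), Mul(Rational(-1, 3), y)) (Function('h')(y) = Add(Mul(-1, Pow(y, -1)), Mul(y, Rational(-1, 3))) = Add(Mul(-1, Pow(y, -1)), Mul(Rational(-1, 3), y)))
Mul(Add(Function('C')(8, -3), Function('m')(4)), Function('h')(5)) = Mul(Add(0, 0), Add(Mul(-1, Pow(5, -1)), Mul(Rational(-1, 3), 5))) = Mul(0, Add(Mul(-1, Rational(1, 5)), Rational(-5, 3))) = Mul(0, Add(Rational(-1, 5), Rational(-5, 3))) = Mul(0, Rational(-28, 15)) = 0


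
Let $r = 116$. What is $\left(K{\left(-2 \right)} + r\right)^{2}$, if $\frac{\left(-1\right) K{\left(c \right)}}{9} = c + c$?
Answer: $23104$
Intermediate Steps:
$K{\left(c \right)} = - 18 c$ ($K{\left(c \right)} = - 9 \left(c + c\right) = - 9 \cdot 2 c = - 18 c$)
$\left(K{\left(-2 \right)} + r\right)^{2} = \left(\left(-18\right) \left(-2\right) + 116\right)^{2} = \left(36 + 116\right)^{2} = 152^{2} = 23104$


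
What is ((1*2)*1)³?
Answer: 8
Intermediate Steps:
((1*2)*1)³ = (2*1)³ = 2³ = 8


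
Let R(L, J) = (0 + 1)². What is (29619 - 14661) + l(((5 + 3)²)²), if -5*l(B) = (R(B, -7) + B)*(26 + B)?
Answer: -16813044/5 ≈ -3.3626e+6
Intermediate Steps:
R(L, J) = 1 (R(L, J) = 1² = 1)
l(B) = -(1 + B)*(26 + B)/5
(29619 - 14661) + l(((5 + 3)²)²) = (29619 - 14661) + (-26/5 - 27*(5 + 3)⁴/5 - (5 + 3)⁸/5) = 14958 + (-26/5 - 27*(8²)²/5 - ((8²)²)²/5) = 14958 + (-26/5 - 27/5*64² - (64²)²/5) = 14958 + (-26/5 - 27/5*4096 - ⅕*4096²) = 14958 + (-26/5 - 110592/5 - ⅕*16777216) = 14958 + (-26/5 - 110592/5 - 16777216/5) = 14958 - 16887834/5 = -16813044/5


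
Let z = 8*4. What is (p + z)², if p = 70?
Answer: 10404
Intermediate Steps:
z = 32
(p + z)² = (70 + 32)² = 102² = 10404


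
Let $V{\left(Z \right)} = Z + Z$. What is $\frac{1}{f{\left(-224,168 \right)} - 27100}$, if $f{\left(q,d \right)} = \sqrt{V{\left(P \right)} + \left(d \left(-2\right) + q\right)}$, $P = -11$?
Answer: $- \frac{13550}{367205291} - \frac{i \sqrt{582}}{734410582} \approx -3.69 \cdot 10^{-5} - 3.2849 \cdot 10^{-8} i$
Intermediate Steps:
$V{\left(Z \right)} = 2 Z$
$f{\left(q,d \right)} = \sqrt{-22 + q - 2 d}$ ($f{\left(q,d \right)} = \sqrt{2 \left(-11\right) + \left(d \left(-2\right) + q\right)} = \sqrt{-22 - \left(- q + 2 d\right)} = \sqrt{-22 + q - 2 d}$)
$\frac{1}{f{\left(-224,168 \right)} - 27100} = \frac{1}{\sqrt{-22 - 224 - 336} - 27100} = \frac{1}{\sqrt{-582} - 27100} = \frac{1}{i \sqrt{582} - 27100} = \frac{1}{-27100 + i \sqrt{582}}$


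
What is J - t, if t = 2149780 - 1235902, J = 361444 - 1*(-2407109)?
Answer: 1854675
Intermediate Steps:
J = 2768553 (J = 361444 + 2407109 = 2768553)
t = 913878
J - t = 2768553 - 1*913878 = 2768553 - 913878 = 1854675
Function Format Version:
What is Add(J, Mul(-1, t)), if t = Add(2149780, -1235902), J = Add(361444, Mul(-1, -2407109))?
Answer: 1854675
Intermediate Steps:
J = 2768553 (J = Add(361444, 2407109) = 2768553)
t = 913878
Add(J, Mul(-1, t)) = Add(2768553, Mul(-1, 913878)) = Add(2768553, -913878) = 1854675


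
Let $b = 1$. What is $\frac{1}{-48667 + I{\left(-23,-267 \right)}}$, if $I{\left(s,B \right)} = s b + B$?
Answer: $- \frac{1}{48957} \approx -2.0426 \cdot 10^{-5}$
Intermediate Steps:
$I{\left(s,B \right)} = B + s$ ($I{\left(s,B \right)} = s 1 + B = s + B = B + s$)
$\frac{1}{-48667 + I{\left(-23,-267 \right)}} = \frac{1}{-48667 - 290} = \frac{1}{-48957} = - \frac{1}{48957}$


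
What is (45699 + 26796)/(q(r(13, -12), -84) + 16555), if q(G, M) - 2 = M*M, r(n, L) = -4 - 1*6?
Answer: 24165/7871 ≈ 3.0701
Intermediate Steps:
r(n, L) = -10 (r(n, L) = -4 - 6 = -10)
q(G, M) = 2 + M**2 (q(G, M) = 2 + M*M = 2 + M**2)
(45699 + 26796)/(q(r(13, -12), -84) + 16555) = (45699 + 26796)/((2 + (-84)**2) + 16555) = 72495/((2 + 7056) + 16555) = 72495/(7058 + 16555) = 72495/23613 = 72495*(1/23613) = 24165/7871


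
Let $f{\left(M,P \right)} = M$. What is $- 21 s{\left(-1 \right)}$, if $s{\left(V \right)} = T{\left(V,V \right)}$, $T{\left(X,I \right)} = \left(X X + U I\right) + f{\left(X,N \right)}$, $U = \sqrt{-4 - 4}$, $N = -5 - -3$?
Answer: $42 i \sqrt{2} \approx 59.397 i$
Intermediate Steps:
$N = -2$ ($N = -5 + 3 = -2$)
$U = 2 i \sqrt{2}$ ($U = \sqrt{-8} = 2 i \sqrt{2} \approx 2.8284 i$)
$T{\left(X,I \right)} = X + X^{2} + 2 i I \sqrt{2}$ ($T{\left(X,I \right)} = \left(X X + 2 i \sqrt{2} I\right) + X = \left(X^{2} + 2 i I \sqrt{2}\right) + X = X + X^{2} + 2 i I \sqrt{2}$)
$s{\left(V \right)} = V + V^{2} + 2 i V \sqrt{2}$
$- 21 s{\left(-1 \right)} = - 21 \left(- (1 - 1 + 2 i \sqrt{2})\right) = - 21 \left(- 2 i \sqrt{2}\right) = 42 i \sqrt{2}$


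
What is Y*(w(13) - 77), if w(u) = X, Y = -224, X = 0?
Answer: 17248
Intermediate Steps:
w(u) = 0
Y*(w(13) - 77) = -224*(0 - 77) = -224*(-77) = 17248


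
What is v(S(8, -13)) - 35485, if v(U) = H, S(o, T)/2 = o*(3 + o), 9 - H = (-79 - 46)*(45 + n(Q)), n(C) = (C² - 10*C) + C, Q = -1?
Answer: -28601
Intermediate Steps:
n(C) = C² - 9*C
H = 6884 (H = 9 - (-79 - 46)*(45 - (-9 - 1)) = 9 - (-125)*(45 - 1*(-10)) = 9 - (-125)*(45 + 10) = 9 - (-125)*55 = 9 - 1*(-6875) = 9 + 6875 = 6884)
S(o, T) = 2*o*(3 + o) (S(o, T) = 2*(o*(3 + o)) = 2*o*(3 + o))
v(U) = 6884
v(S(8, -13)) - 35485 = 6884 - 35485 = -28601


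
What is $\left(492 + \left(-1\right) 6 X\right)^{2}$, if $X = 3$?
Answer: $224676$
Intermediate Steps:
$\left(492 + \left(-1\right) 6 X\right)^{2} = \left(492 + \left(-1\right) 6 \cdot 3\right)^{2} = \left(492 - 18\right)^{2} = 474^{2} = 224676$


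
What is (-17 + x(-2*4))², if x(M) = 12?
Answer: 25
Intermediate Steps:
(-17 + x(-2*4))² = (-17 + 12)² = (-5)² = 25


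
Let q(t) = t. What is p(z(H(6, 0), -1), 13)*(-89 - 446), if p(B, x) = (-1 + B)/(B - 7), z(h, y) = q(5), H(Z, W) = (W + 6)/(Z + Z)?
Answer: 1070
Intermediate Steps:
H(Z, W) = (6 + W)/(2*Z) (H(Z, W) = (6 + W)/((2*Z)) = (6 + W)*(1/(2*Z)) = (6 + W)/(2*Z))
z(h, y) = 5
p(B, x) = (-1 + B)/(-7 + B)
p(z(H(6, 0), -1), 13)*(-89 - 446) = ((-1 + 5)/(-7 + 5))*(-89 - 446) = (4/(-2))*(-535) = -½*4*(-535) = -2*(-535) = 1070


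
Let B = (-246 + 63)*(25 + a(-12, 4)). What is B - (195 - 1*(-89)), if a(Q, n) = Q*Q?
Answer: -31211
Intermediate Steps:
a(Q, n) = Q²
B = -30927 (B = (-246 + 63)*(25 + (-12)²) = -183*(25 + 144) = -183*169 = -30927)
B - (195 - 1*(-89)) = -30927 - (195 - 1*(-89)) = -30927 - (195 + 89) = -30927 - 1*284 = -30927 - 284 = -31211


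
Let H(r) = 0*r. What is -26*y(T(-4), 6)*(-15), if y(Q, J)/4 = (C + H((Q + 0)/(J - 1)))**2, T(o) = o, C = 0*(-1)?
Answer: 0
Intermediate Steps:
C = 0
H(r) = 0
y(Q, J) = 0 (y(Q, J) = 4*(0 + 0)**2 = 4*0**2 = 4*0 = 0)
-26*y(T(-4), 6)*(-15) = -26*0*(-15) = 0*(-15) = 0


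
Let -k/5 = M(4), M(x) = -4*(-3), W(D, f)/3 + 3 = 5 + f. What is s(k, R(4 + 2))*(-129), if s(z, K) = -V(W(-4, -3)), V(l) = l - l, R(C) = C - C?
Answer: 0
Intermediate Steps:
W(D, f) = 6 + 3*f (W(D, f) = -9 + 3*(5 + f) = -9 + (15 + 3*f) = 6 + 3*f)
M(x) = 12
R(C) = 0
V(l) = 0
k = -60 (k = -5*12 = -60)
s(z, K) = 0 (s(z, K) = -1*0 = 0)
s(k, R(4 + 2))*(-129) = 0*(-129) = 0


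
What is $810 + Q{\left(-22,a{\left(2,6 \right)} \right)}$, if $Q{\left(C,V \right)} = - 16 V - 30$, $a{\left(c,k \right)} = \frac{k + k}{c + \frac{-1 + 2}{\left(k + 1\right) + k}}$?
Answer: $\frac{6188}{9} \approx 687.56$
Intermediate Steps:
$a{\left(c,k \right)} = \frac{2 k}{c + \frac{1}{1 + 2 k}}$ ($a{\left(c,k \right)} = \frac{2 k}{c + 1 \frac{1}{\left(1 + k\right) + k}} = \frac{2 k}{c + 1 \frac{1}{1 + 2 k}} = \frac{2 k}{c + \frac{1}{1 + 2 k}}$)
$Q{\left(C,V \right)} = -30 - 16 V$
$810 + Q{\left(-22,a{\left(2,6 \right)} \right)} = 810 - \left(30 + 16 \cdot 2 \cdot 6 \frac{1}{1 + 2 + 2 \cdot 2 \cdot 6} \left(1 + 2 \cdot 6\right)\right) = 810 - \left(30 + 16 \cdot 2 \cdot 6 \frac{1}{1 + 2 + 24} \left(1 + 12\right)\right) = 810 - \left(30 + 16 \cdot 2 \cdot 6 \cdot \frac{1}{27} \cdot 13\right) = 810 - \frac{1102}{9} = \frac{6188}{9}$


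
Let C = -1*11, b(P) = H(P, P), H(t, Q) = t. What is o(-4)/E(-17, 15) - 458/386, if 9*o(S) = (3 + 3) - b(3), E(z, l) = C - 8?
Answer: -13246/11001 ≈ -1.2041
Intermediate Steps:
b(P) = P
C = -11
E(z, l) = -19 (E(z, l) = -11 - 8 = -19)
o(S) = ⅓ (o(S) = ((3 + 3) - 1*3)/9 = (6 - 3)/9 = (⅑)*3 = ⅓)
o(-4)/E(-17, 15) - 458/386 = (⅓)/(-19) - 458/386 = (⅓)*(-1/19) - 458*1/386 = -1/57 - 229/193 = -13246/11001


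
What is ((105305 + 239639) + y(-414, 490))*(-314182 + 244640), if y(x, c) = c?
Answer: -24022171228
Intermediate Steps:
((105305 + 239639) + y(-414, 490))*(-314182 + 244640) = ((105305 + 239639) + 490)*(-314182 + 244640) = (344944 + 490)*(-69542) = 345434*(-69542) = -24022171228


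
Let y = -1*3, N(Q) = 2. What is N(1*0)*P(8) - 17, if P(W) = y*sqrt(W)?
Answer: -17 - 12*sqrt(2) ≈ -33.971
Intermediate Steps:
y = -3
P(W) = -3*sqrt(W)
N(1*0)*P(8) - 17 = 2*(-6*sqrt(2)) - 17 = -12*sqrt(2) - 17 = -17 - 12*sqrt(2)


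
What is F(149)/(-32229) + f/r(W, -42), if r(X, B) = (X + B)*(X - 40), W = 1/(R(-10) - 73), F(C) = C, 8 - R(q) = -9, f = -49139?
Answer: -551919054877/18882874413 ≈ -29.229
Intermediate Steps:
R(q) = 17 (R(q) = 8 - 1*(-9) = 8 + 9 = 17)
W = -1/56 (W = 1/(17 - 73) = 1/(-56) = -1/56 ≈ -0.017857)
r(X, B) = (-40 + X)*(B + X) (r(X, B) = (B + X)*(-40 + X) = (-40 + X)*(B + X))
F(149)/(-32229) + f/r(W, -42) = 149/(-32229) - 49139/((-1/56)² - 40*(-42) - 40*(-1/56) - 42*(-1/56)) = 149*(-1/32229) - 49139/(1/3136 + 1680 + 5/7 + ¾) = -149/32229 - 49139/5273073/3136 = -149/32229 - 49139*3136/5273073 = -149/32229 - 154099904/5273073 = -551919054877/18882874413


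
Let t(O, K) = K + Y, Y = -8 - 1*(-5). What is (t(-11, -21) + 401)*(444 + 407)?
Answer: 320827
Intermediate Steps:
Y = -3 (Y = -8 + 5 = -3)
t(O, K) = -3 + K (t(O, K) = K - 3 = -3 + K)
(t(-11, -21) + 401)*(444 + 407) = ((-3 - 21) + 401)*(444 + 407) = (-24 + 401)*851 = 377*851 = 320827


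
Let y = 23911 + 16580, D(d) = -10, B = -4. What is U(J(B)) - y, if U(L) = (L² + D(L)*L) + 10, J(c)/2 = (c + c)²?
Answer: -25377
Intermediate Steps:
y = 40491
J(c) = 8*c² (J(c) = 2*(c + c)² = 2*(2*c)² = 2*(4*c²) = 8*c²)
U(L) = 10 + L² - 10*L (U(L) = (L² - 10*L) + 10 = 10 + L² - 10*L)
U(J(B)) - y = (10 + (8*(-4)²)² - 80*(-4)²) - 1*40491 = (10 + (8*16)² - 80*16) - 40491 = (10 + 128² - 10*128) - 40491 = (10 + 16384 - 1280) - 40491 = 15114 - 40491 = -25377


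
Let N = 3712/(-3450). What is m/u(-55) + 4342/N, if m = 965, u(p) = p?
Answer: -41373829/10208 ≈ -4053.1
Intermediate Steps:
N = -1856/1725 (N = 3712*(-1/3450) = -1856/1725 ≈ -1.0759)
m/u(-55) + 4342/N = 965/(-55) + 4342/(-1856/1725) = 965*(-1/55) + 4342*(-1725/1856) = -193/11 - 3744975/928 = -41373829/10208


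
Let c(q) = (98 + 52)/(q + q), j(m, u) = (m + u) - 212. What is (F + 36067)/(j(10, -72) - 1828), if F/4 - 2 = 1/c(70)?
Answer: -541181/31530 ≈ -17.164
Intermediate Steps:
j(m, u) = -212 + m + u
c(q) = 75/q (c(q) = 150/((2*q)) = 150*(1/(2*q)) = 75/q)
F = 176/15 (F = 8 + 4/((75/70)) = 8 + 4/((75*(1/70))) = 8 + 4/(15/14) = 8 + 4*(14/15) = 8 + 56/15 = 176/15 ≈ 11.733)
(F + 36067)/(j(10, -72) - 1828) = (176/15 + 36067)/((-212 + 10 - 72) - 1828) = 541181/(15*(-274 - 1828)) = (541181/15)/(-2102) = (541181/15)*(-1/2102) = -541181/31530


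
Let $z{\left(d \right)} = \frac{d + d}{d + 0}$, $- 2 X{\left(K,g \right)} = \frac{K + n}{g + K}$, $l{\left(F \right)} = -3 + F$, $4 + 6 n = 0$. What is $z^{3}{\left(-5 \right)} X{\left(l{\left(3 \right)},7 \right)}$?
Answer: $\frac{8}{21} \approx 0.38095$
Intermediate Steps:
$n = - \frac{2}{3}$ ($n = - \frac{2}{3} + \frac{1}{6} \cdot 0 = - \frac{2}{3} + 0 = - \frac{2}{3} \approx -0.66667$)
$X{\left(K,g \right)} = - \frac{- \frac{2}{3} + K}{2 \left(K + g\right)}$ ($X{\left(K,g \right)} = - \frac{\left(K - \frac{2}{3}\right) \frac{1}{g + K}}{2} = - \frac{\left(- \frac{2}{3} + K\right) \frac{1}{K + g}}{2} = - \frac{\frac{1}{K + g} \left(- \frac{2}{3} + K\right)}{2} = - \frac{- \frac{2}{3} + K}{2 \left(K + g\right)}$)
$z{\left(d \right)} = 2$ ($z{\left(d \right)} = \frac{2 d}{d} = 2$)
$z^{3}{\left(-5 \right)} X{\left(l{\left(3 \right)},7 \right)} = 2^{3} \frac{\frac{1}{3} - \frac{-3 + 3}{2}}{\left(-3 + 3\right) + 7} = 8 \frac{\frac{1}{3} - 0}{0 + 7} = 8 \frac{\frac{1}{3} + 0}{7} = 8 \cdot \frac{1}{7} \cdot \frac{1}{3} = 8 \cdot \frac{1}{21} = \frac{8}{21}$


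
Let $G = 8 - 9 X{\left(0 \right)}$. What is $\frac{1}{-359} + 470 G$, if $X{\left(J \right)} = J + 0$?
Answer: $\frac{1349839}{359} \approx 3760.0$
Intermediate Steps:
$X{\left(J \right)} = J$
$G = 8$ ($G = 8 - 0 = 8 + 0 = 8$)
$\frac{1}{-359} + 470 G = \frac{1}{-359} + 470 \cdot 8 = - \frac{1}{359} + 3760 = \frac{1349839}{359}$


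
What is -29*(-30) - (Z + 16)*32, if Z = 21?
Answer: -314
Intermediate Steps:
-29*(-30) - (Z + 16)*32 = -29*(-30) - (21 + 16)*32 = 870 - 37*32 = 870 - 1*1184 = 870 - 1184 = -314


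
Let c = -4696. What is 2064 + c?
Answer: -2632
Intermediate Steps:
2064 + c = 2064 - 4696 = -2632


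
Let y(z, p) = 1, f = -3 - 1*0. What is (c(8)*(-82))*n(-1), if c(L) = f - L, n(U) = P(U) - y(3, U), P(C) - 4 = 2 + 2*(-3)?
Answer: -902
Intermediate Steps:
P(C) = 0 (P(C) = 4 + (2 + 2*(-3)) = 4 + (2 - 6) = 4 - 4 = 0)
f = -3 (f = -3 + 0 = -3)
n(U) = -1 (n(U) = 0 - 1*1 = 0 - 1 = -1)
c(L) = -3 - L
(c(8)*(-82))*n(-1) = ((-3 - 1*8)*(-82))*(-1) = ((-3 - 8)*(-82))*(-1) = -11*(-82)*(-1) = 902*(-1) = -902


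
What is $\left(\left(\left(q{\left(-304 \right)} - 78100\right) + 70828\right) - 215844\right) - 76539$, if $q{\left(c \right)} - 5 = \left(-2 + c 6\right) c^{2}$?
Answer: $-169051266$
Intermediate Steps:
$q{\left(c \right)} = 5 + c^{2} \left(-2 + 6 c\right)$ ($q{\left(c \right)} = 5 + \left(-2 + c 6\right) c^{2} = 5 + \left(-2 + 6 c\right) c^{2} = 5 + c^{2} \left(-2 + 6 c\right)$)
$\left(\left(\left(q{\left(-304 \right)} - 78100\right) + 70828\right) - 215844\right) - 76539 = \left(\left(\left(\left(5 - 2 \left(-304\right)^{2} + 6 \left(-304\right)^{3}\right) - 78100\right) + 70828\right) - 215844\right) - 76539 = \left(\left(\left(\left(5 - 184832 + 6 \left(-28094464\right)\right) - 78100\right) + 70828\right) - 215844\right) - 76539 = \left(\left(\left(\left(5 - 184832 - 168566784\right) - 78100\right) + 70828\right) - 215844\right) - 76539 = \left(\left(\left(-168751611 - 78100\right) + 70828\right) - 215844\right) - 76539 = \left(\left(-168829711 + 70828\right) - 215844\right) - 76539 = \left(-168758883 - 215844\right) - 76539 = -168974727 - 76539 = -169051266$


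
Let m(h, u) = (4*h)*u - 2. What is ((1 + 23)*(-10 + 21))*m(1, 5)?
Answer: 4752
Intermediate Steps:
m(h, u) = -2 + 4*h*u (m(h, u) = 4*h*u - 2 = -2 + 4*h*u)
((1 + 23)*(-10 + 21))*m(1, 5) = ((1 + 23)*(-10 + 21))*(-2 + 4*1*5) = (24*11)*(-2 + 20) = 264*18 = 4752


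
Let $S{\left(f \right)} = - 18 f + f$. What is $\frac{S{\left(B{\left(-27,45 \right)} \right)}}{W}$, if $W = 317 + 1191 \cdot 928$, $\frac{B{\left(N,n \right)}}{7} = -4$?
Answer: $\frac{476}{1105565} \approx 0.00043055$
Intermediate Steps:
$B{\left(N,n \right)} = -28$ ($B{\left(N,n \right)} = 7 \left(-4\right) = -28$)
$W = 1105565$ ($W = 317 + 1105248 = 1105565$)
$S{\left(f \right)} = - 17 f$
$\frac{S{\left(B{\left(-27,45 \right)} \right)}}{W} = \frac{\left(-17\right) \left(-28\right)}{1105565} = 476 \cdot \frac{1}{1105565} = \frac{476}{1105565}$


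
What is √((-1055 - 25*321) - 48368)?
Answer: 2*I*√14362 ≈ 239.68*I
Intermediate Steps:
√((-1055 - 25*321) - 48368) = √((-1055 - 1*8025) - 48368) = √((-1055 - 8025) - 48368) = √(-9080 - 48368) = √(-57448) = 2*I*√14362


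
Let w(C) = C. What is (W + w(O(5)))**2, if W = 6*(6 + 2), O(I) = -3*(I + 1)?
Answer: 900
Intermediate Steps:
O(I) = -3 - 3*I (O(I) = -3*(1 + I) = -3 - 3*I)
W = 48 (W = 6*8 = 48)
(W + w(O(5)))**2 = (48 + (-3 - 3*5))**2 = (48 + (-3 - 15))**2 = (48 - 18)**2 = 30**2 = 900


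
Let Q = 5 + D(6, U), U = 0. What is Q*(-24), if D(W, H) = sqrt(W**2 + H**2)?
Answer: -264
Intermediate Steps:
D(W, H) = sqrt(H**2 + W**2)
Q = 11 (Q = 5 + sqrt(0**2 + 6**2) = 5 + sqrt(0 + 36) = 5 + sqrt(36) = 5 + 6 = 11)
Q*(-24) = 11*(-24) = -264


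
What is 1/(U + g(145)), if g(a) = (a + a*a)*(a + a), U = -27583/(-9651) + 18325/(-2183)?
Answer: 21068133/129343472286014 ≈ 1.6289e-7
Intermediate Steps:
U = -116640886/21068133 (U = -27583*(-1/9651) + 18325*(-1/2183) = 27583/9651 - 18325/2183 = -116640886/21068133 ≈ -5.5364)
g(a) = 2*a*(a + a²) (g(a) = (a + a²)*(2*a) = 2*a*(a + a²))
1/(U + g(145)) = 1/(-116640886/21068133 + 2*145²*(1 + 145)) = 1/(-116640886/21068133 + 2*21025*146) = 1/(-116640886/21068133 + 6139300) = 1/(129343472286014/21068133) = 21068133/129343472286014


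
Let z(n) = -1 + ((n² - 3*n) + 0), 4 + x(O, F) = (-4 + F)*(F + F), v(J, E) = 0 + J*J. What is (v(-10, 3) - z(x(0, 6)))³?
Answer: -13651919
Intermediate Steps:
v(J, E) = J² (v(J, E) = 0 + J² = J²)
x(O, F) = -4 + 2*F*(-4 + F) (x(O, F) = -4 + (-4 + F)*(F + F) = -4 + (-4 + F)*(2*F) = -4 + 2*F*(-4 + F))
z(n) = -1 + n² - 3*n (z(n) = -1 + (n² - 3*n) = -1 + n² - 3*n)
(v(-10, 3) - z(x(0, 6)))³ = ((-10)² - (-1 + (-4 - 8*6 + 2*6²)² - 3*(-4 - 8*6 + 2*6²)))³ = (100 - (-1 + (-4 - 48 + 2*36)² - 3*(-4 - 48 + 2*36)))³ = (100 - (-1 + (-4 - 48 + 72)² - 3*(-4 - 48 + 72)))³ = (100 - (-1 + 20² - 3*20))³ = (100 - (-1 + 400 - 60))³ = (100 - 1*339)³ = (100 - 339)³ = (-239)³ = -13651919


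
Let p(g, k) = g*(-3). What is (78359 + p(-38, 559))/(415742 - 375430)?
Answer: 78473/40312 ≈ 1.9466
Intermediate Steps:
p(g, k) = -3*g
(78359 + p(-38, 559))/(415742 - 375430) = (78359 - 3*(-38))/(415742 - 375430) = (78359 + 114)/40312 = 78473*(1/40312) = 78473/40312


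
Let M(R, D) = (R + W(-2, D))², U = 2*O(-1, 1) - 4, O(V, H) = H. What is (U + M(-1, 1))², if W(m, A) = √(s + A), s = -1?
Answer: 1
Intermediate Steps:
W(m, A) = √(-1 + A)
U = -2 (U = 2*1 - 4 = 2 - 4 = -2)
M(R, D) = (R + √(-1 + D))²
(U + M(-1, 1))² = (-2 + (-1 + √(-1 + 1))²)² = (-2 + (-1 + √0)²)² = (-2 + (-1 + 0)²)² = (-2 + (-1)²)² = (-2 + 1)² = (-1)² = 1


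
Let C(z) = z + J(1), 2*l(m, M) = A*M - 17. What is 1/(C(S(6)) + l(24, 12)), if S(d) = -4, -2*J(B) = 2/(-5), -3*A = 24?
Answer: -10/603 ≈ -0.016584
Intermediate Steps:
A = -8 (A = -⅓*24 = -8)
J(B) = ⅕ (J(B) = -1/(-5) = -(-1)/5 = -½*(-⅖) = ⅕)
l(m, M) = -17/2 - 4*M (l(m, M) = (-8*M - 17)/2 = (-17 - 8*M)/2 = -17/2 - 4*M)
C(z) = ⅕ + z (C(z) = z + ⅕ = ⅕ + z)
1/(C(S(6)) + l(24, 12)) = 1/((⅕ - 4) + (-17/2 - 4*12)) = 1/(-19/5 + (-17/2 - 48)) = 1/(-19/5 - 113/2) = 1/(-603/10) = -10/603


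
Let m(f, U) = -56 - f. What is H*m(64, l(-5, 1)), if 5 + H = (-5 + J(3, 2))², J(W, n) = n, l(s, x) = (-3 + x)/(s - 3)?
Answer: -480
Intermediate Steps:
l(s, x) = (-3 + x)/(-3 + s)
H = 4 (H = -5 + (-5 + 2)² = -5 + (-3)² = -5 + 9 = 4)
H*m(64, l(-5, 1)) = 4*(-56 - 1*64) = 4*(-56 - 64) = 4*(-120) = -480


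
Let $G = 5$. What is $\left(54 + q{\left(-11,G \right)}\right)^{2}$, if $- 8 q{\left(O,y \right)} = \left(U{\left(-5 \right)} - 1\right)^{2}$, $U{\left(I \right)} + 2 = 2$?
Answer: $\frac{185761}{64} \approx 2902.5$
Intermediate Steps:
$U{\left(I \right)} = 0$ ($U{\left(I \right)} = -2 + 2 = 0$)
$q{\left(O,y \right)} = - \frac{1}{8}$ ($q{\left(O,y \right)} = - \frac{\left(0 - 1\right)^{2}}{8} = - \frac{\left(-1\right)^{2}}{8} = \left(- \frac{1}{8}\right) 1 = - \frac{1}{8}$)
$\left(54 + q{\left(-11,G \right)}\right)^{2} = \left(54 - \frac{1}{8}\right)^{2} = \left(\frac{431}{8}\right)^{2} = \frac{185761}{64}$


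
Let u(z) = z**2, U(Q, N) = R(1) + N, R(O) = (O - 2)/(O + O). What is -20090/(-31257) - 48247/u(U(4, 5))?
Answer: -670066514/281313 ≈ -2381.9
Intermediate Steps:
R(O) = (-2 + O)/(2*O) (R(O) = (-2 + O)/((2*O)) = (-2 + O)*(1/(2*O)) = (-2 + O)/(2*O))
U(Q, N) = -1/2 + N (U(Q, N) = (1/2)*(-2 + 1)/1 + N = (1/2)*1*(-1) + N = -1/2 + N)
-20090/(-31257) - 48247/u(U(4, 5)) = -20090/(-31257) - 48247/(-1/2 + 5)**2 = -20090*(-1/31257) - 48247/((9/2)**2) = 20090/31257 - 48247/81/4 = 20090/31257 - 48247*4/81 = 20090/31257 - 192988/81 = -670066514/281313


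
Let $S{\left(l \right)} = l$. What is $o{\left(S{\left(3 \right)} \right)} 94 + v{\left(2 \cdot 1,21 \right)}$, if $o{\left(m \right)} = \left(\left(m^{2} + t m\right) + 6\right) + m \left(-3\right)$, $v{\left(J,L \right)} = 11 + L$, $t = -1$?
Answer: $314$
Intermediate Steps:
$o{\left(m \right)} = 6 + m^{2} - 4 m$ ($o{\left(m \right)} = \left(\left(m^{2} - m\right) + 6\right) + m \left(-3\right) = \left(6 + m^{2} - m\right) - 3 m = 6 + m^{2} - 4 m$)
$o{\left(S{\left(3 \right)} \right)} 94 + v{\left(2 \cdot 1,21 \right)} = \left(6 + 3^{2} - 12\right) 94 + \left(11 + 21\right) = \left(6 + 9 - 12\right) 94 + 32 = 3 \cdot 94 + 32 = 282 + 32 = 314$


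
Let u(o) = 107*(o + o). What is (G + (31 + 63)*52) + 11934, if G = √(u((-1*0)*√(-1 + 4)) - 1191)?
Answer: 16822 + I*√1191 ≈ 16822.0 + 34.511*I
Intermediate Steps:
u(o) = 214*o (u(o) = 107*(2*o) = 214*o)
G = I*√1191 (G = √(214*((-1*0)*√(-1 + 4)) - 1191) = √(214*(0*√3) - 1191) = √(214*0 - 1191) = √(0 - 1191) = √(-1191) = I*√1191 ≈ 34.511*I)
(G + (31 + 63)*52) + 11934 = (I*√1191 + (31 + 63)*52) + 11934 = (I*√1191 + 94*52) + 11934 = (I*√1191 + 4888) + 11934 = (4888 + I*√1191) + 11934 = 16822 + I*√1191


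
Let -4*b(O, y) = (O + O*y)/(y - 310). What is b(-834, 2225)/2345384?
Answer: 464121/4491410360 ≈ 0.00010334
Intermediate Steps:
b(O, y) = -(O + O*y)/(4*(-310 + y)) (b(O, y) = -(O + O*y)/(4*(y - 310)) = -(O + O*y)/(4*(-310 + y)))
b(-834, 2225)/2345384 = -1*(-834)*(1 + 2225)/(-1240 + 4*2225)/2345384 = -1*(-834)*2226/(-1240 + 8900)*(1/2345384) = -1*(-834)*2226/7660*(1/2345384) = -1*(-834)*1/7660*2226*(1/2345384) = (464121/1915)*(1/2345384) = 464121/4491410360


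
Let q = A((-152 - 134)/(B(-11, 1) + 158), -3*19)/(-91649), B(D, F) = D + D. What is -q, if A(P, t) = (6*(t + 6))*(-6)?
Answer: 1836/91649 ≈ 0.020033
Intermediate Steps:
B(D, F) = 2*D
A(P, t) = -216 - 36*t (A(P, t) = (6*(6 + t))*(-6) = (36 + 6*t)*(-6) = -216 - 36*t)
q = -1836/91649 (q = (-216 - (-108)*19)/(-91649) = (-216 - 36*(-57))*(-1/91649) = (-216 + 2052)*(-1/91649) = 1836*(-1/91649) = -1836/91649 ≈ -0.020033)
-q = -1*(-1836/91649) = 1836/91649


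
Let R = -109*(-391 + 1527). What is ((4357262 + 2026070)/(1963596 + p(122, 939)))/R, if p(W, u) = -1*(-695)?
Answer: -1595833/60806592196 ≈ -2.6244e-5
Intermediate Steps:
p(W, u) = 695
R = -123824 (R = -109*1136 = -123824)
((4357262 + 2026070)/(1963596 + p(122, 939)))/R = ((4357262 + 2026070)/(1963596 + 695))/(-123824) = (6383332/1964291)*(-1/123824) = -1595833/60806592196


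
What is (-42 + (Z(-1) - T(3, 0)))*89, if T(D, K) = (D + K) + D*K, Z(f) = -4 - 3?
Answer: -4628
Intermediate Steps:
Z(f) = -7
T(D, K) = D + K + D*K
(-42 + (Z(-1) - T(3, 0)))*89 = (-42 + (-7 - (3 + 0 + 3*0)))*89 = (-42 + (-7 - (3 + 0 + 0)))*89 = (-42 + (-7 - 1*3))*89 = (-42 + (-7 - 3))*89 = (-42 - 10)*89 = -52*89 = -4628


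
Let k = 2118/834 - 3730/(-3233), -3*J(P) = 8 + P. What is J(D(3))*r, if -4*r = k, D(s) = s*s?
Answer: 28215223/5392644 ≈ 5.2322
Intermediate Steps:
D(s) = s²
J(P) = -8/3 - P/3 (J(P) = -(8 + P)/3 = -8/3 - P/3)
k = 1659719/449387 (k = 2118*(1/834) - 3730*(-1/3233) = 353/139 + 3730/3233 = 1659719/449387 ≈ 3.6933)
r = -1659719/1797548 (r = -¼*1659719/449387 = -1659719/1797548 ≈ -0.92332)
J(D(3))*r = (-8/3 - ⅓*3²)*(-1659719/1797548) = (-8/3 - ⅓*9)*(-1659719/1797548) = (-8/3 - 3)*(-1659719/1797548) = -17/3*(-1659719/1797548) = 28215223/5392644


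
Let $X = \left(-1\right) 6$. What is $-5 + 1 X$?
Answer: $-11$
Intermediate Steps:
$X = -6$
$-5 + 1 X = -5 + 1 \left(-6\right) = -5 - 6 = -11$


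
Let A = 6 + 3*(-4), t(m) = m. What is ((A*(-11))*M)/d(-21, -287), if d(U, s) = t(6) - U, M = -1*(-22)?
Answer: 484/9 ≈ 53.778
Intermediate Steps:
M = 22
A = -6 (A = 6 - 12 = -6)
d(U, s) = 6 - U
((A*(-11))*M)/d(-21, -287) = (-6*(-11)*22)/(6 - 1*(-21)) = (66*22)/(6 + 21) = 1452/27 = 1452*(1/27) = 484/9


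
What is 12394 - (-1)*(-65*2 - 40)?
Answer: 12224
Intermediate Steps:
12394 - (-1)*(-65*2 - 40) = 12394 - (-1)*(-130 - 40) = 12394 - (-1)*(-170) = 12394 - 1*170 = 12394 - 170 = 12224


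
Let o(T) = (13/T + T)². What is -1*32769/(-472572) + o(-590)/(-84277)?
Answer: -11014513691139/2712003413450 ≈ -4.0614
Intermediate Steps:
o(T) = (T + 13/T)²
-1*32769/(-472572) + o(-590)/(-84277) = -1*32769/(-472572) + ((13 + (-590)²)²/(-590)²)/(-84277) = -32769*(-1/472572) + ((13 + 348100)²/348100)*(-1/84277) = 3641/52508 + ((1/348100)*348113²)*(-1/84277) = 3641/52508 + ((1/348100)*121182660769)*(-1/84277) = 3641/52508 + (121182660769/348100)*(-1/84277) = 3641/52508 - 1706798039/413194700 = -11014513691139/2712003413450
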